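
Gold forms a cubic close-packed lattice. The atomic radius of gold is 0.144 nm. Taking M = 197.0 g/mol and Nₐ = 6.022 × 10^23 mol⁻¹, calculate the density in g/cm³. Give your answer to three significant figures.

In an FCC lattice, atoms touch along the face diagonal, so √2·a = 4r, giving a = 0.4073 nm = 4.073 × 10^-8 cm.
With Z = 4, ρ = Z·M/(N_A·a³) = 4 × 197.0 / (6.022 × 10²³ × 6.757 × 10^-23) = 19.37 g/cm³.

19.4 g/cm³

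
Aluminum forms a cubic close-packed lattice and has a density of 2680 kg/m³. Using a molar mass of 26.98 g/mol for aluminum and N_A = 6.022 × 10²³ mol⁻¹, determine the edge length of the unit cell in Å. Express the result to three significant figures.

With Z = 4 atoms per FCC cell, a³ = Z·M/(N_A·ρ) = 4 × 26.98 / (6.022 × 10²³ × 2.680 g/cm³) = 6.687 × 10^-23 cm³.
a = (6.687 × 10^-23)^(1/3) = 4.059 × 10^-8 cm = 4.06 Å.

4.06 Å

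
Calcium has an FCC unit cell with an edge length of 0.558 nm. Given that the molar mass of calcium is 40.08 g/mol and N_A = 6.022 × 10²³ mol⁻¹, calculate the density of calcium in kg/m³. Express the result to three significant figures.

An FCC unit cell contains Z = 4 atoms.
Cell volume: a³ = (0.558 nm)³ = (5.580 × 10^-8 cm)³ = 1.737 × 10^-22 cm³.
ρ = Z·M/(N_A·a³) = 4 × 40.08 / (6.022 × 10²³ × 1.737 × 10^-22) = 1.532 g/cm³ = 1530 kg/m³.

1530 kg/m³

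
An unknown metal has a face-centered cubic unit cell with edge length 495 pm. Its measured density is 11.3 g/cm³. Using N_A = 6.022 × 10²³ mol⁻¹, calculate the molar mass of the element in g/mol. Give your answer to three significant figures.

An FCC cell has Z = 4 atoms; a = 4.950 × 10^-8 cm.
M = ρ·N_A·a³/Z = 11.3 × 6.022 × 10²³ × 1.213 × 10^-22 / 4 = 206 g/mol.

206 g/mol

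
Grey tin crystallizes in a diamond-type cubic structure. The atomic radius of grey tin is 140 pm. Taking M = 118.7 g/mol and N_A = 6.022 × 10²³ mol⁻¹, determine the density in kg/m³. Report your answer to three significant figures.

In a diamond cubic lattice, nearest neighbors lie along the body diagonal with √3·a = 8r, giving a = 646.6 pm = 6.466 × 10^-8 cm.
With Z = 8, ρ = Z·M/(N_A·a³) = 8 × 118.7 / (6.022 × 10²³ × 2.704 × 10^-22) = 5.832 g/cm³ = 5830 kg/m³.

5830 kg/m³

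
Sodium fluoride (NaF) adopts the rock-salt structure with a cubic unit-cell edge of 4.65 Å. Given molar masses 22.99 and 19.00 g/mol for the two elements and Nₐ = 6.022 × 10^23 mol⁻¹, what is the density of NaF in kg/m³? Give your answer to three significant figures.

2770 kg/m³

The rock-salt structure contains Z = 4 formula units per cell; M(NaF) = 22.99 + 19.00 = 41.99 g/mol.
a³ = (4.650 × 10^-8 cm)³ = 1.005 × 10^-22 cm³.
ρ = 4 × 41.99 / (6.022 × 10²³ × 1.005 × 10^-22) = 2.774 g/cm³ = 2770 kg/m³.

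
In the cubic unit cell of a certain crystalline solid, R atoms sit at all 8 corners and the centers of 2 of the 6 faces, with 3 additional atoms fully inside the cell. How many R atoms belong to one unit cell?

Corner atoms are shared by 8 cells (1/8 each), face atoms by 2 (1/2 each), interior atoms are unshared.
Net atoms = 8 × 1/8 + 2 × 1/2 + 3 = 1 + 1 + 3 = 5.

5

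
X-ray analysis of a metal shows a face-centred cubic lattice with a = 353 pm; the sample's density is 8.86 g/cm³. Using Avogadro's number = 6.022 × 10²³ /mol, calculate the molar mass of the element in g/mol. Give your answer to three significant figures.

An FCC cell has Z = 4 atoms; a = 3.530 × 10^-8 cm.
M = ρ·N_A·a³/Z = 8.86 × 6.022 × 10²³ × 4.399 × 10^-23 / 4 = 58.7 g/mol.

58.7 g/mol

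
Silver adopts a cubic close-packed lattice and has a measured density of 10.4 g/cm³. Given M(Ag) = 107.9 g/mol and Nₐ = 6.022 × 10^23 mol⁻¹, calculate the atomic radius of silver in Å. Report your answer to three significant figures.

For an FCC cell (Z = 4), a³ = Z·M/(N_A·ρ) = 4 × 107.9 / (6.022 × 10²³ × 10.40) = 6.891 × 10^-23 cm³, so a = 4.100 × 10^-8 cm = 4.100 Å.
Atoms touch along the face diagonal, so √2·a = 4r, so r = 0.3536 × a = 1.45 Å.

1.45 Å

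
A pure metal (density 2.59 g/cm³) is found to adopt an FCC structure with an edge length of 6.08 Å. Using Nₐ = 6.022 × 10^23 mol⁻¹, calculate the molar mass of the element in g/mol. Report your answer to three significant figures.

An FCC cell has Z = 4 atoms; a = 6.080 × 10^-8 cm.
M = ρ·N_A·a³/Z = 2.59 × 6.022 × 10²³ × 2.248 × 10^-22 / 4 = 87.6 g/mol.

87.6 g/mol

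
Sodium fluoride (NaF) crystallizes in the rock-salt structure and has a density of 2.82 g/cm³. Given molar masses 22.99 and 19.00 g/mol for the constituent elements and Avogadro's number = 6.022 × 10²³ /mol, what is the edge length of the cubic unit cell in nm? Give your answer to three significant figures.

M(NaF) = 41.99 g/mol; Z = 4 formula units per cell.
a³ = Z·M/(N_A·ρ) = 4 × 41.99 / (6.022 × 10²³ × 2.82) = 9.890 × 10^-23 cm³, so a = 4.625 × 10^-8 cm = 0.462 nm.

0.462 nm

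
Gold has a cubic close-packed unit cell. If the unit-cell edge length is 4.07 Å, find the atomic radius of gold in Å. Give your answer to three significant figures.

In an FCC lattice, atoms touch along the face diagonal, so √2·a = 4r.
r = √2·a/4 = 1.4142 × 4.07 / 4 = 1.44 Å.

1.44 Å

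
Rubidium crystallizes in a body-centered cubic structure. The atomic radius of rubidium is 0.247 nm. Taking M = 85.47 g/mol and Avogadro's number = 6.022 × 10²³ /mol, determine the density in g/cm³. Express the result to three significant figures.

In a BCC lattice, atoms touch along the body diagonal, so √3·a = 4r, giving a = 0.5704 nm = 5.704 × 10^-8 cm.
With Z = 2, ρ = Z·M/(N_A·a³) = 2 × 85.47 / (6.022 × 10²³ × 1.856 × 10^-22) = 1.529 g/cm³.

1.53 g/cm³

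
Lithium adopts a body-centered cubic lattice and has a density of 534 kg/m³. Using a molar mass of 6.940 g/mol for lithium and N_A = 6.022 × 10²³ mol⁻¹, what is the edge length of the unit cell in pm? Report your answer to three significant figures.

351 pm

With Z = 2 atoms per BCC cell, a³ = Z·M/(N_A·ρ) = 2 × 6.940 / (6.022 × 10²³ × 0.5340 g/cm³) = 4.316 × 10^-23 cm³.
a = (4.316 × 10^-23)^(1/3) = 3.508 × 10^-8 cm = 351 pm.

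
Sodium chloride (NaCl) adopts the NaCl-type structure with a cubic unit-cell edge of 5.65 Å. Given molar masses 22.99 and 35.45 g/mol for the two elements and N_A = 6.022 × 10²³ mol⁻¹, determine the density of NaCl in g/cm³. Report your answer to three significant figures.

2.15 g/cm³

The NaCl-type structure contains Z = 4 formula units per cell; M(NaCl) = 22.99 + 35.45 = 58.44 g/mol.
a³ = (5.650 × 10^-8 cm)³ = 1.804 × 10^-22 cm³.
ρ = 4 × 58.44 / (6.022 × 10²³ × 1.804 × 10^-22) = 2.152 g/cm³.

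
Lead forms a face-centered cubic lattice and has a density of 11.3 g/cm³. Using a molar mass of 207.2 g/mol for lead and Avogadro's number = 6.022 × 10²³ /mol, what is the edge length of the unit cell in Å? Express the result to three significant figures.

With Z = 4 atoms per FCC cell, a³ = Z·M/(N_A·ρ) = 4 × 207.2 / (6.022 × 10²³ × 11.30 g/cm³) = 1.218 × 10^-22 cm³.
a = (1.218 × 10^-22)^(1/3) = 4.957 × 10^-8 cm = 4.96 Å.

4.96 Å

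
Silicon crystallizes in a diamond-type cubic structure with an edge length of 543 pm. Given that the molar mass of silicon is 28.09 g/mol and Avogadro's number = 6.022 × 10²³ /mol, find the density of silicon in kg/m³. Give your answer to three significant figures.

A diamond cubic unit cell contains Z = 8 atoms.
Cell volume: a³ = (543 pm)³ = (5.430 × 10^-8 cm)³ = 1.601 × 10^-22 cm³.
ρ = Z·M/(N_A·a³) = 8 × 28.09 / (6.022 × 10²³ × 1.601 × 10^-22) = 2.331 g/cm³ = 2330 kg/m³.

2330 kg/m³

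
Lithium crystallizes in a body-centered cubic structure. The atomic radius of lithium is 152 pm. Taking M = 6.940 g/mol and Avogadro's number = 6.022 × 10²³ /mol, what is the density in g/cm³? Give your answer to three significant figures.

In a BCC lattice, atoms touch along the body diagonal, so √3·a = 4r, giving a = 351.0 pm = 3.510 × 10^-8 cm.
With Z = 2, ρ = Z·M/(N_A·a³) = 2 × 6.940 / (6.022 × 10²³ × 4.325 × 10^-23) = 0.5329 g/cm³.

0.533 g/cm³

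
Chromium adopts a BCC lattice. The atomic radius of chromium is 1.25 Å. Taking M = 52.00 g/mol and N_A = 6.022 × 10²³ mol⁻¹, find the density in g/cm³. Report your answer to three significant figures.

In a BCC lattice, atoms touch along the body diagonal, so √3·a = 4r, giving a = 2.887 Å = 2.887 × 10^-8 cm.
With Z = 2, ρ = Z·M/(N_A·a³) = 2 × 52.00 / (6.022 × 10²³ × 2.406 × 10^-23) = 7.179 g/cm³.

7.18 g/cm³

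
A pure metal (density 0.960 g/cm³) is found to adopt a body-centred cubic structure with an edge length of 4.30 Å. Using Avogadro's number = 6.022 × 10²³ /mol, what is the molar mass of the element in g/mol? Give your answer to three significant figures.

23.0 g/mol

A BCC cell has Z = 2 atoms; a = 4.300 × 10^-8 cm.
M = ρ·N_A·a³/Z = 0.960 × 6.022 × 10²³ × 7.951 × 10^-23 / 2 = 23.0 g/mol.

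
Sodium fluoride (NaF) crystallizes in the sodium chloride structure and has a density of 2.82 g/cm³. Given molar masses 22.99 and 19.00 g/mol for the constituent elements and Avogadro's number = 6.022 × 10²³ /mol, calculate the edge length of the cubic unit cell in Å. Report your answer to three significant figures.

M(NaF) = 41.99 g/mol; Z = 4 formula units per cell.
a³ = Z·M/(N_A·ρ) = 4 × 41.99 / (6.022 × 10²³ × 2.82) = 9.890 × 10^-23 cm³, so a = 4.625 × 10^-8 cm = 4.62 Å.

4.62 Å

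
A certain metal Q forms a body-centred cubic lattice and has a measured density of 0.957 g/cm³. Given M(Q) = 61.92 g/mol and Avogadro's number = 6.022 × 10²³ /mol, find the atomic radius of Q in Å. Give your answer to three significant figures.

2.59 Å

For a BCC cell (Z = 2), a³ = Z·M/(N_A·ρ) = 2 × 61.92 / (6.022 × 10²³ × 0.9570) = 2.149 × 10^-22 cm³, so a = 5.990 × 10^-8 cm = 5.990 Å.
Atoms touch along the body diagonal, so √3·a = 4r, so r = 0.4330 × a = 2.59 Å.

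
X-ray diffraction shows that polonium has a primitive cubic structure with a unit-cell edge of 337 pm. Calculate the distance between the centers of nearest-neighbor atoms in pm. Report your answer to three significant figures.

337 pm

In a simple cubic structure, atoms touch along the cell edge, so a = 2r; the nearest-neighbor distance equals 2r = 1.000·a.
d = 1.000 × 337 = 337 pm.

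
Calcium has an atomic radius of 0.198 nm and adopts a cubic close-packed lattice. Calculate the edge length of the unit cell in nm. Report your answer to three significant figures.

0.560 nm

In an FCC lattice, atoms touch along the face diagonal, so √2·a = 4r.
a = 4r/√2 = 4 × 0.198 / 1.4142 = 0.560 nm.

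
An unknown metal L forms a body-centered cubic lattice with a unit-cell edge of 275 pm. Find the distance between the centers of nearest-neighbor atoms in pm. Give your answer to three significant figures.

In a BCC structure, atoms touch along the body diagonal, so √3·a = 4r; the nearest-neighbor distance equals 2r = 0.8660·a.
d = 0.8660 × 275 = 238 pm.

238 pm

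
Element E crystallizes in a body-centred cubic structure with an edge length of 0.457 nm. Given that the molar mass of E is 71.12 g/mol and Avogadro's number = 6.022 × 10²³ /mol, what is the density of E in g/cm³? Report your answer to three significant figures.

2.47 g/cm³

A BCC unit cell contains Z = 2 atoms.
Cell volume: a³ = (0.457 nm)³ = (4.570 × 10^-8 cm)³ = 9.544 × 10^-23 cm³.
ρ = Z·M/(N_A·a³) = 2 × 71.12 / (6.022 × 10²³ × 9.544 × 10^-23) = 2.475 g/cm³.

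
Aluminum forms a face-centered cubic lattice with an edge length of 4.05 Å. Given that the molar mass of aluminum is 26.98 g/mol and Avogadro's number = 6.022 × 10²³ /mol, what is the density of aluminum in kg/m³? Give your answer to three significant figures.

An FCC unit cell contains Z = 4 atoms.
Cell volume: a³ = (4.05 Å)³ = (4.050 × 10^-8 cm)³ = 6.643 × 10^-23 cm³.
ρ = Z·M/(N_A·a³) = 4 × 26.98 / (6.022 × 10²³ × 6.643 × 10^-23) = 2.698 g/cm³ = 2700 kg/m³.

2700 kg/m³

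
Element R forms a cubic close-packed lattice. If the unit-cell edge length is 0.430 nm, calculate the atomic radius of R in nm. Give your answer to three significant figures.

In an FCC lattice, atoms touch along the face diagonal, so √2·a = 4r.
r = √2·a/4 = 1.4142 × 0.430 / 4 = 0.152 nm.

0.152 nm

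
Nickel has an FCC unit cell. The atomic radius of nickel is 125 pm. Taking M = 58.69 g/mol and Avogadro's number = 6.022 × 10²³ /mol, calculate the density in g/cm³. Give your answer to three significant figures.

8.82 g/cm³

In an FCC lattice, atoms touch along the face diagonal, so √2·a = 4r, giving a = 353.6 pm = 3.536 × 10^-8 cm.
With Z = 4, ρ = Z·M/(N_A·a³) = 4 × 58.69 / (6.022 × 10²³ × 4.419 × 10^-23) = 8.821 g/cm³.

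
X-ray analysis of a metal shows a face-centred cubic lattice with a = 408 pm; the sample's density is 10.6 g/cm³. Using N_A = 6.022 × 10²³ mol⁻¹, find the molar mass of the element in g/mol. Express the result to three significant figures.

An FCC cell has Z = 4 atoms; a = 4.080 × 10^-8 cm.
M = ρ·N_A·a³/Z = 10.6 × 6.022 × 10²³ × 6.792 × 10^-23 / 4 = 108 g/mol.

108 g/mol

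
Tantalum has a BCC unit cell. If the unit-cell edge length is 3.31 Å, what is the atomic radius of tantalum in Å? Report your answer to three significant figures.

In a BCC lattice, atoms touch along the body diagonal, so √3·a = 4r.
r = √3·a/4 = 1.7321 × 3.31 / 4 = 1.43 Å.

1.43 Å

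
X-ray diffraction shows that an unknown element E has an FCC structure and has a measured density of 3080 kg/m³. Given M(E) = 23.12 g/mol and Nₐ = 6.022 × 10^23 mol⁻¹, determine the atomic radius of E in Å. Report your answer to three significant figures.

1.30 Å

For an FCC cell (Z = 4), a³ = Z·M/(N_A·ρ) = 4 × 23.12 / (6.022 × 10²³ × 3.080) = 4.986 × 10^-23 cm³, so a = 3.681 × 10^-8 cm = 3.681 Å.
Atoms touch along the face diagonal, so √2·a = 4r, so r = 0.3536 × a = 1.30 Å.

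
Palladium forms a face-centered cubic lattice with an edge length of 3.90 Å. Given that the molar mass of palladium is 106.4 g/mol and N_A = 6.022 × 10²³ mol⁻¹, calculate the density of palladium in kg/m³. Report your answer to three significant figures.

An FCC unit cell contains Z = 4 atoms.
Cell volume: a³ = (3.90 Å)³ = (3.900 × 10^-8 cm)³ = 5.932 × 10^-23 cm³.
ρ = Z·M/(N_A·a³) = 4 × 106.4 / (6.022 × 10²³ × 5.932 × 10^-23) = 11.91 g/cm³ = 11900 kg/m³.

11900 kg/m³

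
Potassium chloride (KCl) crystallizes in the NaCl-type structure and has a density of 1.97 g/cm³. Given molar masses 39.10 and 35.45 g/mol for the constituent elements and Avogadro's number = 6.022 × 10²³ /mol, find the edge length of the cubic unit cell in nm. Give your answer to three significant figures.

0.631 nm

M(KCl) = 74.55 g/mol; Z = 4 formula units per cell.
a³ = Z·M/(N_A·ρ) = 4 × 74.55 / (6.022 × 10²³ × 1.97) = 2.514 × 10^-22 cm³, so a = 6.311 × 10^-8 cm = 0.631 nm.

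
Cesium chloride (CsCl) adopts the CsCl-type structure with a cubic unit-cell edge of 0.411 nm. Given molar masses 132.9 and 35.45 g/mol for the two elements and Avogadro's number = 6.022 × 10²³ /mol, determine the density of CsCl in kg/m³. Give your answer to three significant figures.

4030 kg/m³

The CsCl-type structure contains Z = 1 formula unit per cell; M(CsCl) = 132.9 + 35.45 = 168.35 g/mol.
a³ = (4.110 × 10^-8 cm)³ = 6.943 × 10^-23 cm³.
ρ = 1 × 168.35 / (6.022 × 10²³ × 6.943 × 10^-23) = 4.027 g/cm³ = 4030 kg/m³.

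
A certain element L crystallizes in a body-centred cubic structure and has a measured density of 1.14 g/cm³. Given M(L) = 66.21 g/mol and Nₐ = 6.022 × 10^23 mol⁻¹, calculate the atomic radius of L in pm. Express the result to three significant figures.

250 pm

For a BCC cell (Z = 2), a³ = Z·M/(N_A·ρ) = 2 × 66.21 / (6.022 × 10²³ × 1.140) = 1.929 × 10^-22 cm³, so a = 5.778 × 10^-8 cm = 577.8 pm.
Atoms touch along the body diagonal, so √3·a = 4r, so r = 0.4330 × a = 250 pm.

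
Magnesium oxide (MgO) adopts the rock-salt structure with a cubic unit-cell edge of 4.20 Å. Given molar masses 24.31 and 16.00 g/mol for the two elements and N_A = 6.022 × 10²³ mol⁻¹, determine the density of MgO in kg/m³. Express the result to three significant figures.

3610 kg/m³

The rock-salt structure contains Z = 4 formula units per cell; M(MgO) = 24.31 + 16.00 = 40.31 g/mol.
a³ = (4.200 × 10^-8 cm)³ = 7.409 × 10^-23 cm³.
ρ = 4 × 40.31 / (6.022 × 10²³ × 7.409 × 10^-23) = 3.614 g/cm³ = 3610 kg/m³.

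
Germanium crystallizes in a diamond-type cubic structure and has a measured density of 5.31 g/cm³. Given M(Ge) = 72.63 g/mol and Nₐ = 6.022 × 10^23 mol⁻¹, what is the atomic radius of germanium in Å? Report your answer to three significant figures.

1.23 Å

For a diamond cubic cell (Z = 8), a³ = Z·M/(N_A·ρ) = 8 × 72.63 / (6.022 × 10²³ × 5.310) = 1.817 × 10^-22 cm³, so a = 5.664 × 10^-8 cm = 5.664 Å.
Nearest neighbors lie along the body diagonal with √3·a = 8r, so r = 0.2165 × a = 1.23 Å.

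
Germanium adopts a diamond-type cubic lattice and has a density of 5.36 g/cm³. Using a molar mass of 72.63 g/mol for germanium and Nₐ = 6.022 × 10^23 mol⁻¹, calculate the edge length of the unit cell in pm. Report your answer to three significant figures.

565 pm

With Z = 8 atoms per diamond cubic cell, a³ = Z·M/(N_A·ρ) = 8 × 72.63 / (6.022 × 10²³ × 5.360 g/cm³) = 1.800 × 10^-22 cm³.
a = (1.800 × 10^-22)^(1/3) = 5.646 × 10^-8 cm = 565 pm.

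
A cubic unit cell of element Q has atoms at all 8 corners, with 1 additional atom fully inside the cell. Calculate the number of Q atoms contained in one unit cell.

Corner atoms are shared by 8 cells (1/8 each), interior atoms are unshared.
Net atoms = 8 × 1/8 + 1 = 1 + 1 = 2.

2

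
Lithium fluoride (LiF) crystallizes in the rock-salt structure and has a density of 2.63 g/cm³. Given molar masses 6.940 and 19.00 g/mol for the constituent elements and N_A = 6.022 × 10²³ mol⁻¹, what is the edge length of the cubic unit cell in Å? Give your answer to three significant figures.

4.03 Å

M(LiF) = 25.94 g/mol; Z = 4 formula units per cell.
a³ = Z·M/(N_A·ρ) = 4 × 25.94 / (6.022 × 10²³ × 2.63) = 6.551 × 10^-23 cm³, so a = 4.031 × 10^-8 cm = 4.03 Å.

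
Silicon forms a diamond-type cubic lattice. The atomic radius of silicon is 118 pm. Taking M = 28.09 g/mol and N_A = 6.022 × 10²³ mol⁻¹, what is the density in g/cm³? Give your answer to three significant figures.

2.30 g/cm³

In a diamond cubic lattice, nearest neighbors lie along the body diagonal with √3·a = 8r, giving a = 545.0 pm = 5.450 × 10^-8 cm.
With Z = 8, ρ = Z·M/(N_A·a³) = 8 × 28.09 / (6.022 × 10²³ × 1.619 × 10^-22) = 2.305 g/cm³.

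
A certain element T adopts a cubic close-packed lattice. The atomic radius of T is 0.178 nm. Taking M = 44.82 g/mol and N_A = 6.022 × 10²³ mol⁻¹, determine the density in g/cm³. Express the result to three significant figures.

In an FCC lattice, atoms touch along the face diagonal, so √2·a = 4r, giving a = 0.5035 nm = 5.035 × 10^-8 cm.
With Z = 4, ρ = Z·M/(N_A·a³) = 4 × 44.82 / (6.022 × 10²³ × 1.276 × 10^-22) = 2.333 g/cm³.

2.33 g/cm³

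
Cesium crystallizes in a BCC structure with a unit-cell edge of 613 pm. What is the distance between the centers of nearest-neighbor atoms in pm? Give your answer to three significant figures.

In a BCC structure, atoms touch along the body diagonal, so √3·a = 4r; the nearest-neighbor distance equals 2r = 0.8660·a.
d = 0.8660 × 613 = 531 pm.

531 pm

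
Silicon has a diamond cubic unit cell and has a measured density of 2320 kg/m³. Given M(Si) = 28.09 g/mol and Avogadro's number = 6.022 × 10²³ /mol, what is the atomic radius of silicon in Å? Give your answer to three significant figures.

For a diamond cubic cell (Z = 8), a³ = Z·M/(N_A·ρ) = 8 × 28.09 / (6.022 × 10²³ × 2.320) = 1.608 × 10^-22 cm³, so a = 5.438 × 10^-8 cm = 5.438 Å.
Nearest neighbors lie along the body diagonal with √3·a = 8r, so r = 0.2165 × a = 1.18 Å.

1.18 Å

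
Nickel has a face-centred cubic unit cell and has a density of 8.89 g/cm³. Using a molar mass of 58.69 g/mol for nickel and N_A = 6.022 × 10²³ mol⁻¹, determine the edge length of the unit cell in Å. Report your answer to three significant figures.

With Z = 4 atoms per FCC cell, a³ = Z·M/(N_A·ρ) = 4 × 58.69 / (6.022 × 10²³ × 8.890 g/cm³) = 4.385 × 10^-23 cm³.
a = (4.385 × 10^-23)^(1/3) = 3.526 × 10^-8 cm = 3.53 Å.

3.53 Å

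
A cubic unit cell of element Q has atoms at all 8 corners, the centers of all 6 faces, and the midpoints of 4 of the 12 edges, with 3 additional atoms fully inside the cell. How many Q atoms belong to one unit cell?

8

Corner atoms are shared by 8 cells (1/8 each), face atoms by 2 (1/2 each), edge atoms by 4 (1/4 each), interior atoms are unshared.
Net atoms = 8 × 1/8 + 6 × 1/2 + 4 × 1/4 + 3 = 1 + 3 + 1 + 3 = 8.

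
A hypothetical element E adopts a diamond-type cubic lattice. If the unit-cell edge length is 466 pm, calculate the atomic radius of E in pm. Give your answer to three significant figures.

101 pm

In a diamond cubic lattice, nearest neighbors lie along the body diagonal with √3·a = 8r.
r = √3·a/8 = 1.7321 × 466 / 8 = 101 pm.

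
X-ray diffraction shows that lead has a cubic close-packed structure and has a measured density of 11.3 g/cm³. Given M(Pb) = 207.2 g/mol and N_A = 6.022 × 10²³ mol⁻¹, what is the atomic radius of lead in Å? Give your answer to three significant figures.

1.75 Å

For an FCC cell (Z = 4), a³ = Z·M/(N_A·ρ) = 4 × 207.2 / (6.022 × 10²³ × 11.30) = 1.218 × 10^-22 cm³, so a = 4.957 × 10^-8 cm = 4.957 Å.
Atoms touch along the face diagonal, so √2·a = 4r, so r = 0.3536 × a = 1.75 Å.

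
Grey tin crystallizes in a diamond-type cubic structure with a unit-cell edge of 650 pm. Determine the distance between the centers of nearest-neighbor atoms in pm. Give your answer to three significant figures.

281 pm

In a diamond cubic structure, nearest neighbors lie along the body diagonal with √3·a = 8r; the nearest-neighbor distance equals 2r = 0.4330·a.
d = 0.4330 × 650 = 281 pm.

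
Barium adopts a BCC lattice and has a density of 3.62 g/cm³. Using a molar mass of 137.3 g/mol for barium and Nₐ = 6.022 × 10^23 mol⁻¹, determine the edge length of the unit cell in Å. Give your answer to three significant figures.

5.01 Å

With Z = 2 atoms per BCC cell, a³ = Z·M/(N_A·ρ) = 2 × 137.3 / (6.022 × 10²³ × 3.620 g/cm³) = 1.260 × 10^-22 cm³.
a = (1.260 × 10^-22)^(1/3) = 5.013 × 10^-8 cm = 5.01 Å.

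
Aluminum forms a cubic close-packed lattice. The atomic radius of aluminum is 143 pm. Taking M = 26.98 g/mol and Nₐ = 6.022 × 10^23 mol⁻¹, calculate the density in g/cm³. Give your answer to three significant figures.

In an FCC lattice, atoms touch along the face diagonal, so √2·a = 4r, giving a = 404.5 pm = 4.045 × 10^-8 cm.
With Z = 4, ρ = Z·M/(N_A·a³) = 4 × 26.98 / (6.022 × 10²³ × 6.617 × 10^-23) = 2.708 g/cm³.

2.71 g/cm³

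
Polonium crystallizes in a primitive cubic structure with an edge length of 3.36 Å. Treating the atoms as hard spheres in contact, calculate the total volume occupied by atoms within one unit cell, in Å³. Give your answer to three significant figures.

In a simple cubic lattice atoms touch along the cell edge, so a = 2r, so r = 0.5000a = 1.680 Å.
V_atoms = Z × (4/3)πr³ = 1 × (4/3)π × (1.680)³ = 19.9 Å³.

19.9 Å³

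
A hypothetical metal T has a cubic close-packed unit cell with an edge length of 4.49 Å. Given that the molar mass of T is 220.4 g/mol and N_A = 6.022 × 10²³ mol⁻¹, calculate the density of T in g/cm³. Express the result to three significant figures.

An FCC unit cell contains Z = 4 atoms.
Cell volume: a³ = (4.49 Å)³ = (4.490 × 10^-8 cm)³ = 9.052 × 10^-23 cm³.
ρ = Z·M/(N_A·a³) = 4 × 220.4 / (6.022 × 10²³ × 9.052 × 10^-23) = 16.17 g/cm³.

16.2 g/cm³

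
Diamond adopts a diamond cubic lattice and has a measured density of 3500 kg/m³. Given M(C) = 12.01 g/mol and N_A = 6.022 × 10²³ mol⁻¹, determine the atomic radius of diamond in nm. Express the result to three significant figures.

0.0773 nm

For a diamond cubic cell (Z = 8), a³ = Z·M/(N_A·ρ) = 8 × 12.01 / (6.022 × 10²³ × 3.500) = 4.559 × 10^-23 cm³, so a = 3.572 × 10^-8 cm = 0.3572 nm.
Nearest neighbors lie along the body diagonal with √3·a = 8r, so r = 0.2165 × a = 0.0773 nm.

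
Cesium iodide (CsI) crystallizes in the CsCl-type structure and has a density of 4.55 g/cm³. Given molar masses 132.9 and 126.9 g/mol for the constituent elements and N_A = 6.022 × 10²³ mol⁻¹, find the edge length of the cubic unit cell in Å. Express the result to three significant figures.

4.56 Å

M(CsI) = 259.8 g/mol; Z = 1 formula unit per cell.
a³ = Z·M/(N_A·ρ) = 1 × 259.8 / (6.022 × 10²³ × 4.55) = 9.482 × 10^-23 cm³, so a = 4.560 × 10^-8 cm = 4.56 Å.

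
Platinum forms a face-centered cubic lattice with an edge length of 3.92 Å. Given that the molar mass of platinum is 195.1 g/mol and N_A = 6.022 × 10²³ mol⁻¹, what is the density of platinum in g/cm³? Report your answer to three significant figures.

21.5 g/cm³

An FCC unit cell contains Z = 4 atoms.
Cell volume: a³ = (3.92 Å)³ = (3.920 × 10^-8 cm)³ = 6.024 × 10^-23 cm³.
ρ = Z·M/(N_A·a³) = 4 × 195.1 / (6.022 × 10²³ × 6.024 × 10^-23) = 21.51 g/cm³.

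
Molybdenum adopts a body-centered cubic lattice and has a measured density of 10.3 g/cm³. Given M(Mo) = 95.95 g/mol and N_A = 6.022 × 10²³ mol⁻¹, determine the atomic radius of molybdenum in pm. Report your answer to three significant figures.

136 pm

For a BCC cell (Z = 2), a³ = Z·M/(N_A·ρ) = 2 × 95.95 / (6.022 × 10²³ × 10.30) = 3.094 × 10^-23 cm³, so a = 3.139 × 10^-8 cm = 313.9 pm.
Atoms touch along the body diagonal, so √3·a = 4r, so r = 0.4330 × a = 136 pm.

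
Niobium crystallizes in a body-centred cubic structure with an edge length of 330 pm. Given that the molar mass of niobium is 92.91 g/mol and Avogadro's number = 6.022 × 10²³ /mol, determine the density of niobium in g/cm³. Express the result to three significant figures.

8.59 g/cm³

A BCC unit cell contains Z = 2 atoms.
Cell volume: a³ = (330 pm)³ = (3.300 × 10^-8 cm)³ = 3.594 × 10^-23 cm³.
ρ = Z·M/(N_A·a³) = 2 × 92.91 / (6.022 × 10²³ × 3.594 × 10^-23) = 8.586 g/cm³.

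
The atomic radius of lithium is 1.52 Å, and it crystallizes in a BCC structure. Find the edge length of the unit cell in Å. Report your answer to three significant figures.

In a BCC lattice, atoms touch along the body diagonal, so √3·a = 4r.
a = 4r/√3 = 4 × 1.52 / 1.7321 = 3.51 Å.

3.51 Å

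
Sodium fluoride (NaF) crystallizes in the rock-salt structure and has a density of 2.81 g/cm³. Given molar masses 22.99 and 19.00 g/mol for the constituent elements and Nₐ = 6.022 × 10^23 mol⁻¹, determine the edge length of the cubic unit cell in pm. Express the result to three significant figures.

463 pm

M(NaF) = 41.99 g/mol; Z = 4 formula units per cell.
a³ = Z·M/(N_A·ρ) = 4 × 41.99 / (6.022 × 10²³ × 2.81) = 9.926 × 10^-23 cm³, so a = 4.630 × 10^-8 cm = 463 pm.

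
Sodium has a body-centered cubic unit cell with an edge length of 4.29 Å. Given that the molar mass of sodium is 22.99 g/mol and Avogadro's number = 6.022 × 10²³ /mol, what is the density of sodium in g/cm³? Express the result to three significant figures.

0.967 g/cm³

A BCC unit cell contains Z = 2 atoms.
Cell volume: a³ = (4.29 Å)³ = (4.290 × 10^-8 cm)³ = 7.895 × 10^-23 cm³.
ρ = Z·M/(N_A·a³) = 2 × 22.99 / (6.022 × 10²³ × 7.895 × 10^-23) = 0.9671 g/cm³.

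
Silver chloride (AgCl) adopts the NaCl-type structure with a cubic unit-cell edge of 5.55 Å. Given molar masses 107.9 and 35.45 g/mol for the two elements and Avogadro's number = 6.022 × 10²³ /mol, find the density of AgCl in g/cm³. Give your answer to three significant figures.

The NaCl-type structure contains Z = 4 formula units per cell; M(AgCl) = 107.9 + 35.45 = 143.35 g/mol.
a³ = (5.550 × 10^-8 cm)³ = 1.710 × 10^-22 cm³.
ρ = 4 × 143.35 / (6.022 × 10²³ × 1.710 × 10^-22) = 5.570 g/cm³.

5.57 g/cm³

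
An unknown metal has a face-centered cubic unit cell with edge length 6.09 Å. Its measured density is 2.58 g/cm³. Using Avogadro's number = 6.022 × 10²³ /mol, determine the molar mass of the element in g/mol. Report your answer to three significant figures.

An FCC cell has Z = 4 atoms; a = 6.090 × 10^-8 cm.
M = ρ·N_A·a³/Z = 2.58 × 6.022 × 10²³ × 2.259 × 10^-22 / 4 = 87.7 g/mol.

87.7 g/mol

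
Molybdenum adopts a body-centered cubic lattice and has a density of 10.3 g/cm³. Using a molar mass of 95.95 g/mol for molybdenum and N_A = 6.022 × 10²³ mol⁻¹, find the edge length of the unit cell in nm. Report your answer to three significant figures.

With Z = 2 atoms per BCC cell, a³ = Z·M/(N_A·ρ) = 2 × 95.95 / (6.022 × 10²³ × 10.30 g/cm³) = 3.094 × 10^-23 cm³.
a = (3.094 × 10^-23)^(1/3) = 3.139 × 10^-8 cm = 0.314 nm.

0.314 nm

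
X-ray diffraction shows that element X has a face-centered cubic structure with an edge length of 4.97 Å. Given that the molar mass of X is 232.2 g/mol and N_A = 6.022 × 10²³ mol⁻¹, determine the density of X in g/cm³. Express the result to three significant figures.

12.6 g/cm³

An FCC unit cell contains Z = 4 atoms.
Cell volume: a³ = (4.97 Å)³ = (4.970 × 10^-8 cm)³ = 1.228 × 10^-22 cm³.
ρ = Z·M/(N_A·a³) = 4 × 232.2 / (6.022 × 10²³ × 1.228 × 10^-22) = 12.56 g/cm³.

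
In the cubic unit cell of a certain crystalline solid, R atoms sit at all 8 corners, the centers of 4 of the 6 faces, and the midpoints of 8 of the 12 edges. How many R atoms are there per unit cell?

Corner atoms are shared by 8 cells (1/8 each), face atoms by 2 (1/2 each), edge atoms by 4 (1/4 each).
Net atoms = 8 × 1/8 + 4 × 1/2 + 8 × 1/4 = 1 + 2 + 2 = 5.

5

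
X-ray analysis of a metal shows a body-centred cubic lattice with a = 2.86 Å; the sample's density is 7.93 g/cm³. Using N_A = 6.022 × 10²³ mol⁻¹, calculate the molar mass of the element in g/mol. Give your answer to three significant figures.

55.9 g/mol

A BCC cell has Z = 2 atoms; a = 2.860 × 10^-8 cm.
M = ρ·N_A·a³/Z = 7.93 × 6.022 × 10²³ × 2.339 × 10^-23 / 2 = 55.9 g/mol.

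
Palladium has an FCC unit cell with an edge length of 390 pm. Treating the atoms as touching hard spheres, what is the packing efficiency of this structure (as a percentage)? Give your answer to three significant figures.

In an FCC lattice atoms touch along the face diagonal, so √2·a = 4r, so r = 0.3536a = 137.9 pm.
Packing fraction = Z·(4/3)πr³ / a³ = 4 × (4/3)π × (137.9)³ / (390)³ = 0.7405 = 74.0%.

74.0%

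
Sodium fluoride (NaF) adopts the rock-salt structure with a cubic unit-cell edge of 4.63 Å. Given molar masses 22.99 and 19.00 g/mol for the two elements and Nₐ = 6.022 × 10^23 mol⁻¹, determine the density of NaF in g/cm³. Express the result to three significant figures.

The rock-salt structure contains Z = 4 formula units per cell; M(NaF) = 22.99 + 19.00 = 41.99 g/mol.
a³ = (4.630 × 10^-8 cm)³ = 9.925 × 10^-23 cm³.
ρ = 4 × 41.99 / (6.022 × 10²³ × 9.925 × 10^-23) = 2.810 g/cm³.

2.81 g/cm³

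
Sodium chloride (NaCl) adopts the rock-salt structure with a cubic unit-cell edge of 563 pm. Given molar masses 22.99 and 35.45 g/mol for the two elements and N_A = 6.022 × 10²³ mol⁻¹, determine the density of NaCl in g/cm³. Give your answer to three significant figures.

The rock-salt structure contains Z = 4 formula units per cell; M(NaCl) = 22.99 + 35.45 = 58.44 g/mol.
a³ = (5.630 × 10^-8 cm)³ = 1.785 × 10^-22 cm³.
ρ = 4 × 58.44 / (6.022 × 10²³ × 1.785 × 10^-22) = 2.175 g/cm³.

2.18 g/cm³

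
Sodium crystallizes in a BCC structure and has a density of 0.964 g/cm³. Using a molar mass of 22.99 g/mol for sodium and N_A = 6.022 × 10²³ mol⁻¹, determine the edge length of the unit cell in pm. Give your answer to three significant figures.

429 pm

With Z = 2 atoms per BCC cell, a³ = Z·M/(N_A·ρ) = 2 × 22.99 / (6.022 × 10²³ × 0.9640 g/cm³) = 7.920 × 10^-23 cm³.
a = (7.920 × 10^-23)^(1/3) = 4.295 × 10^-8 cm = 429 pm.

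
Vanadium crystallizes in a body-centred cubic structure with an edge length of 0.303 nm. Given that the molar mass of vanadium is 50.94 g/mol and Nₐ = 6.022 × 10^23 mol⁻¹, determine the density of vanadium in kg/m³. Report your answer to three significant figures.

A BCC unit cell contains Z = 2 atoms.
Cell volume: a³ = (0.303 nm)³ = (3.030 × 10^-8 cm)³ = 2.782 × 10^-23 cm³.
ρ = Z·M/(N_A·a³) = 2 × 50.94 / (6.022 × 10²³ × 2.782 × 10^-23) = 6.082 g/cm³ = 6080 kg/m³.

6080 kg/m³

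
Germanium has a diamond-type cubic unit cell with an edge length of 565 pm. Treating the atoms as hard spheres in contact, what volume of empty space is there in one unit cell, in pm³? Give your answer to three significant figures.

In a diamond cubic lattice nearest neighbors lie along the body diagonal with √3·a = 8r, so r = 0.2165a = 122.3 pm.
V_cell = a³ = 1.804 × 10^8 pm³; V_atoms = 8 × (4/3)πr³ = 6.134 × 10^7 pm³.
Empty space = 1.804 × 10^8 − 6.134 × 10^7 = 1.19 × 10^8 pm³.

1.19 × 10^8 pm³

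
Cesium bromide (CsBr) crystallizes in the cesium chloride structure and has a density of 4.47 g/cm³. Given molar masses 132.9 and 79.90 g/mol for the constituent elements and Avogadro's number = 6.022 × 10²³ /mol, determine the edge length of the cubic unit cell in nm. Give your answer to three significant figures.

M(CsBr) = 212.8 g/mol; Z = 1 formula unit per cell.
a³ = Z·M/(N_A·ρ) = 1 × 212.8 / (6.022 × 10²³ × 4.47) = 7.905 × 10^-23 cm³, so a = 4.292 × 10^-8 cm = 0.429 nm.

0.429 nm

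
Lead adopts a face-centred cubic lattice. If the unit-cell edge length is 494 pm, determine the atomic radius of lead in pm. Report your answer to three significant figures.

175 pm

In an FCC lattice, atoms touch along the face diagonal, so √2·a = 4r.
r = √2·a/4 = 1.4142 × 494 / 4 = 175 pm.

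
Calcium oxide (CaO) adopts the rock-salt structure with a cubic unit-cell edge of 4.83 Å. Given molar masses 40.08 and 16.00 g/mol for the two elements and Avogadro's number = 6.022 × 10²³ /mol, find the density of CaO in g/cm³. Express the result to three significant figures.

The rock-salt structure contains Z = 4 formula units per cell; M(CaO) = 40.08 + 16.00 = 56.08 g/mol.
a³ = (4.830 × 10^-8 cm)³ = 1.127 × 10^-22 cm³.
ρ = 4 × 56.08 / (6.022 × 10²³ × 1.127 × 10^-22) = 3.306 g/cm³.

3.31 g/cm³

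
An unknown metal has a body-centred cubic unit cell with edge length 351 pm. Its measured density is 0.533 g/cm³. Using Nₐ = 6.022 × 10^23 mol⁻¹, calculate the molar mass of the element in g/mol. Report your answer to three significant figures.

A BCC cell has Z = 2 atoms; a = 3.510 × 10^-8 cm.
M = ρ·N_A·a³/Z = 0.533 × 6.022 × 10²³ × 4.324 × 10^-23 / 2 = 6.94 g/mol.

6.94 g/mol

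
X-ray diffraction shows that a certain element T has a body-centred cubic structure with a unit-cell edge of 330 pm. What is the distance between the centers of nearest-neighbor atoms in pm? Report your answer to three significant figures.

286 pm

In a BCC structure, atoms touch along the body diagonal, so √3·a = 4r; the nearest-neighbor distance equals 2r = 0.8660·a.
d = 0.8660 × 330 = 286 pm.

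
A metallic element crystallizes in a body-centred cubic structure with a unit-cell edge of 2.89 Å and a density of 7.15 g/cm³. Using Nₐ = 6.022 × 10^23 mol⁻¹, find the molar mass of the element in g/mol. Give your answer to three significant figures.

A BCC cell has Z = 2 atoms; a = 2.890 × 10^-8 cm.
M = ρ·N_A·a³/Z = 7.15 × 6.022 × 10²³ × 2.414 × 10^-23 / 2 = 52.0 g/mol.

52.0 g/mol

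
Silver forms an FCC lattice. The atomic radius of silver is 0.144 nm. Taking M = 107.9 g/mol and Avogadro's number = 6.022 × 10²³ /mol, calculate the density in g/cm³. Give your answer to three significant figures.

10.6 g/cm³

In an FCC lattice, atoms touch along the face diagonal, so √2·a = 4r, giving a = 0.4073 nm = 4.073 × 10^-8 cm.
With Z = 4, ρ = Z·M/(N_A·a³) = 4 × 107.9 / (6.022 × 10²³ × 6.757 × 10^-23) = 10.61 g/cm³.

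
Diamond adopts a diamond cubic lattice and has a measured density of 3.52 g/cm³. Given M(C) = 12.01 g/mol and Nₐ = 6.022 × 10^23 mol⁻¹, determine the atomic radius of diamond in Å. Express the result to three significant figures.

0.772 Å

For a diamond cubic cell (Z = 8), a³ = Z·M/(N_A·ρ) = 8 × 12.01 / (6.022 × 10²³ × 3.520) = 4.533 × 10^-23 cm³, so a = 3.565 × 10^-8 cm = 3.565 Å.
Nearest neighbors lie along the body diagonal with √3·a = 8r, so r = 0.2165 × a = 0.772 Å.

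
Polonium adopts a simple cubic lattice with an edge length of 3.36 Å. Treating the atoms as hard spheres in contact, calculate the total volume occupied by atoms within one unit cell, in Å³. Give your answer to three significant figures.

19.9 Å³

In a simple cubic lattice atoms touch along the cell edge, so a = 2r, so r = 0.5000a = 1.680 Å.
V_atoms = Z × (4/3)πr³ = 1 × (4/3)π × (1.680)³ = 19.9 Å³.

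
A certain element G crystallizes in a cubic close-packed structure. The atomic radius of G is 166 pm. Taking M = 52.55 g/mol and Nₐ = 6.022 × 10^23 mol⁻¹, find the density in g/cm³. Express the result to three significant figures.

In an FCC lattice, atoms touch along the face diagonal, so √2·a = 4r, giving a = 469.5 pm = 4.695 × 10^-8 cm.
With Z = 4, ρ = Z·M/(N_A·a³) = 4 × 52.55 / (6.022 × 10²³ × 1.035 × 10^-22) = 3.372 g/cm³.

3.37 g/cm³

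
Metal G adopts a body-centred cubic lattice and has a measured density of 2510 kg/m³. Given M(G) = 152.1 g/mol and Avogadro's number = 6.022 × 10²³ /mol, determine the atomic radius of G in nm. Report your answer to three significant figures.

For a BCC cell (Z = 2), a³ = Z·M/(N_A·ρ) = 2 × 152.1 / (6.022 × 10²³ × 2.510) = 2.013 × 10^-22 cm³, so a = 5.860 × 10^-8 cm = 0.5860 nm.
Atoms touch along the body diagonal, so √3·a = 4r, so r = 0.4330 × a = 0.254 nm.

0.254 nm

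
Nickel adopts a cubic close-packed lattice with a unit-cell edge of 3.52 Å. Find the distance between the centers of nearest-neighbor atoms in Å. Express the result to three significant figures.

2.49 Å

In an FCC structure, atoms touch along the face diagonal, so √2·a = 4r; the nearest-neighbor distance equals 2r = 0.7071·a.
d = 0.7071 × 3.52 = 2.49 Å.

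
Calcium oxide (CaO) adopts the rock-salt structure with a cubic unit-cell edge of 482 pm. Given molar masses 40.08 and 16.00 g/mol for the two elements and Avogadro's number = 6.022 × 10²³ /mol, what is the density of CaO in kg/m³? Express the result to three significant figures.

The rock-salt structure contains Z = 4 formula units per cell; M(CaO) = 40.08 + 16.00 = 56.08 g/mol.
a³ = (4.820 × 10^-8 cm)³ = 1.120 × 10^-22 cm³.
ρ = 4 × 56.08 / (6.022 × 10²³ × 1.120 × 10^-22) = 3.326 g/cm³ = 3330 kg/m³.

3330 kg/m³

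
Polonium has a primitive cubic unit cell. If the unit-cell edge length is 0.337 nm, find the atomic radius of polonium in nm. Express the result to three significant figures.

In a simple cubic lattice, atoms touch along the cell edge, so a = 2r.
r = a/2 = 0.337/2 = 0.169 nm.

0.169 nm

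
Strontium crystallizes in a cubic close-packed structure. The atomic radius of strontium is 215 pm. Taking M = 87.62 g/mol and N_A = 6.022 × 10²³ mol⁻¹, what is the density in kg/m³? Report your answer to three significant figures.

2590 kg/m³

In an FCC lattice, atoms touch along the face diagonal, so √2·a = 4r, giving a = 608.1 pm = 6.081 × 10^-8 cm.
With Z = 4, ρ = Z·M/(N_A·a³) = 4 × 87.62 / (6.022 × 10²³ × 2.249 × 10^-22) = 2.588 g/cm³ = 2590 kg/m³.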